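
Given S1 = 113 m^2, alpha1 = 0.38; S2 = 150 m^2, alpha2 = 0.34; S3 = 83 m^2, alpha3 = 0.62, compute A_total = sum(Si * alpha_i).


113 * 0.38 = 42.94
150 * 0.34 = 51
83 * 0.62 = 51.46
A_total = 42.94 + 51 + 51.46 = 145.4 m^2


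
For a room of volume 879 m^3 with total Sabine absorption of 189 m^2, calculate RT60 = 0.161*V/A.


RT60 = 0.161 * 879 / 189 = 0.74878 s


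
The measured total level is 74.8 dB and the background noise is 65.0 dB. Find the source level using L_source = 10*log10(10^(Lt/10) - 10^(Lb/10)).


10^(74.8/10) = 3.01995e+07
10^(65.0/10) = 3.16228e+06
Difference = 3.01995e+07 - 3.16228e+06 = 2.70372e+07
L_source = 10*log10(2.70372e+07) = 74.32 dB


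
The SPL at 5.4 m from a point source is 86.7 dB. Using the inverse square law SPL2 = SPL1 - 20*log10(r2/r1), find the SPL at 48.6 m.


r2/r1 = 48.6/5.4 = 9
Correction = 20*log10(9) = 19.0849 dB
SPL2 = 86.7 - 19.0849 = 67.615 dB


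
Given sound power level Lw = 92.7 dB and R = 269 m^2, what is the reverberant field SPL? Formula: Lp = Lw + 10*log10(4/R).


4/R = 4/269 = 0.0148699
Lp = 92.7 + 10*log10(0.0148699) = 74.423 dB


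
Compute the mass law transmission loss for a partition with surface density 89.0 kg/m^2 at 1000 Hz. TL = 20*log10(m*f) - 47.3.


m * f = 89.0 * 1000 = 89000
20*log10(89000) = 98.9878 dB
TL = 98.9878 - 47.3 = 51.688 dB


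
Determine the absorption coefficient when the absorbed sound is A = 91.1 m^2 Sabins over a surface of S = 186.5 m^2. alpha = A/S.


Absorption coefficient = absorbed power / incident power
alpha = A / S = 91.1 / 186.5 = 0.48847


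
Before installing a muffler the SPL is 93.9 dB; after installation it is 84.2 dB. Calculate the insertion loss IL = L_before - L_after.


Insertion loss = SPL without muffler - SPL with muffler
IL = 93.9 - 84.2 = 9.7 dB


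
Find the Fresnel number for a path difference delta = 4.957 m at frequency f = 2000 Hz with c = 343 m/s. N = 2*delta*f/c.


N = 2*delta*f/c = 2*delta/lambda, where lambda = c/f
lambda = 343 / 2000 = 0.1715 m
N = 2 * 4.957 / 0.1715 = 57.808


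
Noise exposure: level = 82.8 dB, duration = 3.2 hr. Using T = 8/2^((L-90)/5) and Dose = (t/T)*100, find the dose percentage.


T_allowed = 8 / 2^((82.8 - 90)/5) = 21.7057 hr
Dose = 3.2 / 21.7057 * 100 = 14.743 %


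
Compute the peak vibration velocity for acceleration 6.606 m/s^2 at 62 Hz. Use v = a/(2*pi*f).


omega = 2*pi*f = 2*pi*62 = 389.557 rad/s
v = a / omega = 6.606 / 389.557 = 0.016958 m/s


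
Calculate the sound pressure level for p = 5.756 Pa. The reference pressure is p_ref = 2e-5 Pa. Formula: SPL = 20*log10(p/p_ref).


p / p_ref = 5.756 / 2e-5 = 287800
SPL = 20 * log10(287800) = 109.18 dB


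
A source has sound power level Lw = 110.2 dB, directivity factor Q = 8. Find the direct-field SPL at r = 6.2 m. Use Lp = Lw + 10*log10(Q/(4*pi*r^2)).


4*pi*r^2 = 4*pi*6.2^2 = 483.051 m^2
Q / (4*pi*r^2) = 8 / 483.051 = 0.0165614
Lp = 110.2 + 10*log10(0.0165614) = 92.391 dB


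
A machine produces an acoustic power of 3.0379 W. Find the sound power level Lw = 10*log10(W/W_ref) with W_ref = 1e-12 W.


W / W_ref = 3.0379 / 1e-12 = 3.0379e+12
Lw = 10 * log10(3.0379e+12) = 124.83 dB


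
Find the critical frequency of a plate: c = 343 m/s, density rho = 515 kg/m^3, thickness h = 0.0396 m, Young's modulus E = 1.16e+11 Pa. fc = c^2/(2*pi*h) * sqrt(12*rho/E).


12*rho/E = 12*515/1.16e+11 = 5.32759e-08
sqrt(12*rho/E) = sqrt(5.32759e-08) = 0.000230816
c^2/(2*pi*h) = 343^2/(2*pi*0.0396) = 472839
fc = 472839 * 0.000230816 = 109.14 Hz


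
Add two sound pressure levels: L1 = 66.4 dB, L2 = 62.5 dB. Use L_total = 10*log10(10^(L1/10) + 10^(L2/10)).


10^(66.4/10) = 4.36516e+06
10^(62.5/10) = 1.77828e+06
Sum = 4.36516e+06 + 1.77828e+06 = 6.14344e+06
L_total = 10*log10(6.14344e+06) = 67.884 dB


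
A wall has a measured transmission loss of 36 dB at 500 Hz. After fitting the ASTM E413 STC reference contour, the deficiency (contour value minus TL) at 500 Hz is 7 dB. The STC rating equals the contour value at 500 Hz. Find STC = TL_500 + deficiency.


By ASTM E413, STC = value of the fitted reference contour at 500 Hz.
Contour value at 500 Hz = TL_500 + deficiency = 36 + 7 = 43
STC = 43


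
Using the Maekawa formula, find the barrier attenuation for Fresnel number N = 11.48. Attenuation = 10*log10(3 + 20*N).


3 + 20*N = 3 + 20*11.48 = 232.6
Att = 10*log10(232.6) = 23.666 dB


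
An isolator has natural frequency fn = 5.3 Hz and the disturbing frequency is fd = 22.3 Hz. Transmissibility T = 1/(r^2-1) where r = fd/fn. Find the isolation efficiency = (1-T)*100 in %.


r = 22.3 / 5.3 = 4.20755
r^2 - 1 = 4.20755^2 - 1 = 16.7035
T = 1/16.7035 = 0.0598677
Efficiency = (1 - 0.0598677)*100 = 94.013 %


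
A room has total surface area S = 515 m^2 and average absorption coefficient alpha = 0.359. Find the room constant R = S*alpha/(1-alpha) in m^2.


R = 515 * 0.359 / (1 - 0.359) = 288.43 m^2


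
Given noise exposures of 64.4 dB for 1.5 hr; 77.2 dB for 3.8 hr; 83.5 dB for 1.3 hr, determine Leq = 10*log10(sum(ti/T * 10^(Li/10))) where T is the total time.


T_total = 1.5 + 3.8 + 1.3 = 6.6 hr
(1.5/6.6) * 10^(64.4/10) = 625961
(3.8/6.6) * 10^(77.2/10) = 3.02162e+07
(1.3/6.6) * 10^(83.5/10) = 4.4096e+07
Sum = 625961 + 3.02162e+07 + 4.4096e+07 = 7.49382e+07
Leq = 10*log10(7.49382e+07) = 78.747 dB


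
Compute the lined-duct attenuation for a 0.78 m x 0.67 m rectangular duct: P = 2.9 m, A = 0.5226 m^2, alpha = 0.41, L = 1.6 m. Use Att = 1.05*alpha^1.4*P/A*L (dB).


alpha^1.4 = 0.41^1.4 = 0.28701
Attenuation rate = 1.05 * alpha^1.4 * P / A
= 1.05 * 0.28701 * 2.9 / 0.5226 = 1.6723 dB/m
Total Att = 1.6723 * 1.6 = 2.6757 dB


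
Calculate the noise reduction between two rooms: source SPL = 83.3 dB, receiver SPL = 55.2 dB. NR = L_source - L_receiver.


NR = L_source - L_receiver (difference between source and receiving room levels)
NR = 83.3 - 55.2 = 28.1 dB


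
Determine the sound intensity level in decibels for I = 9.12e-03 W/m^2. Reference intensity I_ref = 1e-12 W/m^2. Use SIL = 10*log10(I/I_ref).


I / I_ref = 9.12e-03 / 1e-12 = 9.12e+09
SIL = 10 * log10(9.12e+09) = 99.6 dB


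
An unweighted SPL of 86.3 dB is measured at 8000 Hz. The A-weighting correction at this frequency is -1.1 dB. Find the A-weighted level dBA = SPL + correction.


A-weighting table: 8000 Hz -> -1.1 dB correction
SPL_A = SPL + correction = 86.3 + (-1.1) = 85.2 dBA


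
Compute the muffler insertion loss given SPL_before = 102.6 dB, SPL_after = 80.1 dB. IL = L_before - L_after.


Insertion loss = SPL without muffler - SPL with muffler
IL = 102.6 - 80.1 = 22.5 dB


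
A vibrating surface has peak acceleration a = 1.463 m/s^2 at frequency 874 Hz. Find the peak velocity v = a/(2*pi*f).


omega = 2*pi*f = 2*pi*874 = 5491.5 rad/s
v = a / omega = 1.463 / 5491.5 = 0.00026641 m/s


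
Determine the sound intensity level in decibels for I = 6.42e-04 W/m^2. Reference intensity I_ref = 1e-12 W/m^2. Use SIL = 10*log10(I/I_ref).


I / I_ref = 6.42e-04 / 1e-12 = 6.42e+08
SIL = 10 * log10(6.42e+08) = 88.075 dB


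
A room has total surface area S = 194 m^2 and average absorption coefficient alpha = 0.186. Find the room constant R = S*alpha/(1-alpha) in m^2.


R = 194 * 0.186 / (1 - 0.186) = 44.329 m^2


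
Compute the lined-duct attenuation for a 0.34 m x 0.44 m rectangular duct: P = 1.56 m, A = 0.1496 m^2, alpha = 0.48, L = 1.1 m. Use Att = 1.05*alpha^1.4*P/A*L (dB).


alpha^1.4 = 0.48^1.4 = 0.35788
Attenuation rate = 1.05 * alpha^1.4 * P / A
= 1.05 * 0.35788 * 1.56 / 0.1496 = 3.9185 dB/m
Total Att = 3.9185 * 1.1 = 4.3104 dB


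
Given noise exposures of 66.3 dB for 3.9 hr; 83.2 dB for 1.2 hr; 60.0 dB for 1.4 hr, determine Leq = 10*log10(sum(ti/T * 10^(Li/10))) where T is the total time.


T_total = 3.9 + 1.2 + 1.4 = 6.5 hr
(3.9/6.5) * 10^(66.3/10) = 2.55948e+06
(1.2/6.5) * 10^(83.2/10) = 3.85716e+07
(1.4/6.5) * 10^(60.0/10) = 215385
Sum = 2.55948e+06 + 3.85716e+07 + 215385 = 4.13465e+07
Leq = 10*log10(4.13465e+07) = 76.164 dB


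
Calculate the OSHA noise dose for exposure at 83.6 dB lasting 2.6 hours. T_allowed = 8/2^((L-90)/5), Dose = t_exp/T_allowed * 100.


T_allowed = 8 / 2^((83.6 - 90)/5) = 19.4271 hr
Dose = 2.6 / 19.4271 * 100 = 13.383 %


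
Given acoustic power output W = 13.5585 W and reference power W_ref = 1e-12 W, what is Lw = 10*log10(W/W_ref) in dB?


W / W_ref = 13.5585 / 1e-12 = 1.35585e+13
Lw = 10 * log10(1.35585e+13) = 131.32 dB


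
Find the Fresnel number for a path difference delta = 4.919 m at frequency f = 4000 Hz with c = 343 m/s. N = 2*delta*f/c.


N = 2*delta*f/c = 2*delta/lambda, where lambda = c/f
lambda = 343 / 4000 = 0.08575 m
N = 2 * 4.919 / 0.08575 = 114.73


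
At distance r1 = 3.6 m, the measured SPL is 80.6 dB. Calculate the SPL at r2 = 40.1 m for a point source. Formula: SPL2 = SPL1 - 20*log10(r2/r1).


r2/r1 = 40.1/3.6 = 11.1389
Correction = 20*log10(11.1389) = 20.9368 dB
SPL2 = 80.6 - 20.9368 = 59.663 dB


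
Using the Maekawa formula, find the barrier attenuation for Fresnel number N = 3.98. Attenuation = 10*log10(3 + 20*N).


3 + 20*N = 3 + 20*3.98 = 82.6
Att = 10*log10(82.6) = 19.17 dB


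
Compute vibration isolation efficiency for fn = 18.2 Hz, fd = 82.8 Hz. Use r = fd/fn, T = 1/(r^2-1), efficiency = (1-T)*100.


r = 82.8 / 18.2 = 4.54945
r^2 - 1 = 4.54945^2 - 1 = 19.6975
T = 1/19.6975 = 0.0507679
Efficiency = (1 - 0.0507679)*100 = 94.923 %


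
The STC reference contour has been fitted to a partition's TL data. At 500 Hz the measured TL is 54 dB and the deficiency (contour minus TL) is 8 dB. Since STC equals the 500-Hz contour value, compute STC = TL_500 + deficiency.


By ASTM E413, STC = value of the fitted reference contour at 500 Hz.
Contour value at 500 Hz = TL_500 + deficiency = 54 + 8 = 62
STC = 62


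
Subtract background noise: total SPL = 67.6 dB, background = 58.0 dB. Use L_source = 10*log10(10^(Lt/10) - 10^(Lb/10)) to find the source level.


10^(67.6/10) = 5.7544e+06
10^(58.0/10) = 630957
Difference = 5.7544e+06 - 630957 = 5.12344e+06
L_source = 10*log10(5.12344e+06) = 67.096 dB


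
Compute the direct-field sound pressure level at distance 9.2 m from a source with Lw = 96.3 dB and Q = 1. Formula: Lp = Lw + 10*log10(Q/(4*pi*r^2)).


4*pi*r^2 = 4*pi*9.2^2 = 1063.62 m^2
Q / (4*pi*r^2) = 1 / 1063.62 = 0.000940185
Lp = 96.3 + 10*log10(0.000940185) = 66.032 dB


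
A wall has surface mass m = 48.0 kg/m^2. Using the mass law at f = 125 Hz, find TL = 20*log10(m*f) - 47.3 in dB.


m * f = 48.0 * 125 = 6000
20*log10(6000) = 75.563 dB
TL = 75.563 - 47.3 = 28.263 dB


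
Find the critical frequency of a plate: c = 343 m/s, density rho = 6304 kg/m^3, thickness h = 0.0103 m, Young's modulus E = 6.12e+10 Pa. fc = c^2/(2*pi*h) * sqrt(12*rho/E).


12*rho/E = 12*6304/6.12e+10 = 1.23608e-06
sqrt(12*rho/E) = sqrt(1.23608e-06) = 0.00111179
c^2/(2*pi*h) = 343^2/(2*pi*0.0103) = 1.8179e+06
fc = 1.8179e+06 * 0.00111179 = 2021.1 Hz


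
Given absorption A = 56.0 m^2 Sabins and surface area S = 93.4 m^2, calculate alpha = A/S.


Absorption coefficient = absorbed power / incident power
alpha = A / S = 56.0 / 93.4 = 0.59957


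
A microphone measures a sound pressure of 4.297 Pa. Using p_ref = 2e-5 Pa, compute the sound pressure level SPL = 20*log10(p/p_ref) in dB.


p / p_ref = 4.297 / 2e-5 = 214850
SPL = 20 * log10(214850) = 106.64 dB


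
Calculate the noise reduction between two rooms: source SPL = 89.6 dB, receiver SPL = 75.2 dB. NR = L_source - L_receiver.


NR = L_source - L_receiver (difference between source and receiving room levels)
NR = 89.6 - 75.2 = 14.4 dB


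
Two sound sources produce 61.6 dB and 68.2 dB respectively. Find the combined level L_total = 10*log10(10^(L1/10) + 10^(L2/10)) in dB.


10^(61.6/10) = 1.44544e+06
10^(68.2/10) = 6.60693e+06
Sum = 1.44544e+06 + 6.60693e+06 = 8.05237e+06
L_total = 10*log10(8.05237e+06) = 69.059 dB


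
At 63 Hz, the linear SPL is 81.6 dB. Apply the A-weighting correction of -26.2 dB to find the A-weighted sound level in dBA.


A-weighting table: 63 Hz -> -26.2 dB correction
SPL_A = SPL + correction = 81.6 + (-26.2) = 55.4 dBA


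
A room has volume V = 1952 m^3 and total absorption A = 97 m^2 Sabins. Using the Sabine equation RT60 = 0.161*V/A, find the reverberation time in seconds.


RT60 = 0.161 * 1952 / 97 = 3.2399 s


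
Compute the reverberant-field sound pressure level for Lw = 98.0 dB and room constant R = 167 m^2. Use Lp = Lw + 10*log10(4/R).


4/R = 4/167 = 0.0239521
Lp = 98.0 + 10*log10(0.0239521) = 81.793 dB


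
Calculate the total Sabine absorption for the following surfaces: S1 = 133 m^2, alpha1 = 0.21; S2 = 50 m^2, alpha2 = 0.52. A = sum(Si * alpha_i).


133 * 0.21 = 27.93
50 * 0.52 = 26
A_total = 27.93 + 26 = 53.93 m^2


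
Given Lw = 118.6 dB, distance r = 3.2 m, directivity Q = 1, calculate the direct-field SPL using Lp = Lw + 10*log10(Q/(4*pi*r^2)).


4*pi*r^2 = 4*pi*3.2^2 = 128.68 m^2
Q / (4*pi*r^2) = 1 / 128.68 = 0.00777122
Lp = 118.6 + 10*log10(0.00777122) = 97.505 dB


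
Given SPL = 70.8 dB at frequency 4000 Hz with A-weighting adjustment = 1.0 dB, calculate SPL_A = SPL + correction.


A-weighting table: 4000 Hz -> 1.0 dB correction
SPL_A = SPL + correction = 70.8 + (1.0) = 71.8 dBA


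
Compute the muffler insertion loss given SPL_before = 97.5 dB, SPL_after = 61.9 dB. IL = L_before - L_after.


Insertion loss = SPL without muffler - SPL with muffler
IL = 97.5 - 61.9 = 35.6 dB


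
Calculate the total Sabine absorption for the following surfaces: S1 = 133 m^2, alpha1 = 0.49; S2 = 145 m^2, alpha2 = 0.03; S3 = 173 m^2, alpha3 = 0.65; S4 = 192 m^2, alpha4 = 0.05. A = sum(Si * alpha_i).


133 * 0.49 = 65.17
145 * 0.03 = 4.35
173 * 0.65 = 112.45
192 * 0.05 = 9.6
A_total = 65.17 + 4.35 + 112.45 + 9.6 = 191.57 m^2


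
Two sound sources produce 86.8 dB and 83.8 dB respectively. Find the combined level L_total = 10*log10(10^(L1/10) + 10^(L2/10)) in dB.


10^(86.8/10) = 4.7863e+08
10^(83.8/10) = 2.39883e+08
Sum = 4.7863e+08 + 2.39883e+08 = 7.18513e+08
L_total = 10*log10(7.18513e+08) = 88.564 dB


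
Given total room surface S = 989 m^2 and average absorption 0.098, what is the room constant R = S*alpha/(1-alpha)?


R = 989 * 0.098 / (1 - 0.098) = 107.45 m^2


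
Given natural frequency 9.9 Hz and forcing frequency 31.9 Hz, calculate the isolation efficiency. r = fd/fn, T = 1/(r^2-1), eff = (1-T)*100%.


r = 31.9 / 9.9 = 3.22222
r^2 - 1 = 3.22222^2 - 1 = 9.3827
T = 1/9.3827 = 0.106579
Efficiency = (1 - 0.106579)*100 = 89.342 %


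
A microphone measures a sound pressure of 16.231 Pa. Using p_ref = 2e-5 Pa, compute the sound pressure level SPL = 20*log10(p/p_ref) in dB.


p / p_ref = 16.231 / 2e-5 = 811550
SPL = 20 * log10(811550) = 118.19 dB


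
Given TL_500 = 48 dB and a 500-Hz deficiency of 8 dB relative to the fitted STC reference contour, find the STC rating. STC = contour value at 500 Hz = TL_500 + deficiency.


By ASTM E413, STC = value of the fitted reference contour at 500 Hz.
Contour value at 500 Hz = TL_500 + deficiency = 48 + 8 = 56
STC = 56


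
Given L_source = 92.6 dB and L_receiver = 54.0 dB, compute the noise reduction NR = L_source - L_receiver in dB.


NR = L_source - L_receiver (difference between source and receiving room levels)
NR = 92.6 - 54.0 = 38.6 dB


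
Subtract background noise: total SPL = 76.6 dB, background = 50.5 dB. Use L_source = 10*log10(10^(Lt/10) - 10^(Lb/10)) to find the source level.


10^(76.6/10) = 4.57088e+07
10^(50.5/10) = 112202
Difference = 4.57088e+07 - 112202 = 4.55966e+07
L_source = 10*log10(4.55966e+07) = 76.589 dB


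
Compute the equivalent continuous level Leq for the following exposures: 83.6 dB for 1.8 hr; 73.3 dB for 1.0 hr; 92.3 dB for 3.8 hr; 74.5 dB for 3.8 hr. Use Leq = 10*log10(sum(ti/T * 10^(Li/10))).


T_total = 1.8 + 1.0 + 3.8 + 3.8 = 10.4 hr
(1.8/10.4) * 10^(83.6/10) = 3.96496e+07
(1.0/10.4) * 10^(73.3/10) = 2.05573e+06
(3.8/10.4) * 10^(92.3/10) = 6.20512e+08
(3.8/10.4) * 10^(74.5/10) = 1.02979e+07
Sum = 3.96496e+07 + 2.05573e+06 + 6.20512e+08 + 1.02979e+07 = 6.72515e+08
Leq = 10*log10(6.72515e+08) = 88.277 dB


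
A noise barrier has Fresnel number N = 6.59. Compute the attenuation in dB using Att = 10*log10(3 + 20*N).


3 + 20*N = 3 + 20*6.59 = 134.8
Att = 10*log10(134.8) = 21.297 dB


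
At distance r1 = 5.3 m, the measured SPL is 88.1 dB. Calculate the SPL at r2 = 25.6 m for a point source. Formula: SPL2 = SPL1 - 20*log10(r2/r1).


r2/r1 = 25.6/5.3 = 4.83019
Correction = 20*log10(4.83019) = 13.6793 dB
SPL2 = 88.1 - 13.6793 = 74.421 dB


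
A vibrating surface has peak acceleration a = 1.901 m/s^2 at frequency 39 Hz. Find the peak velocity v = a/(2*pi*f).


omega = 2*pi*f = 2*pi*39 = 245.044 rad/s
v = a / omega = 1.901 / 245.044 = 0.0077578 m/s


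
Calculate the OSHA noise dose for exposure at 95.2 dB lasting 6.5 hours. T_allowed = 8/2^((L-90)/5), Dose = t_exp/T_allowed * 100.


T_allowed = 8 / 2^((95.2 - 90)/5) = 3.89062 hr
Dose = 6.5 / 3.89062 * 100 = 167.07 %


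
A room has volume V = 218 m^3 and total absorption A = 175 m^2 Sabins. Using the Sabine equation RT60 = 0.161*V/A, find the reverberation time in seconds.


RT60 = 0.161 * 218 / 175 = 0.20056 s


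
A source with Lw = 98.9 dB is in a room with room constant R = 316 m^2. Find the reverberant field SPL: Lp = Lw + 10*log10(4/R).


4/R = 4/316 = 0.0126582
Lp = 98.9 + 10*log10(0.0126582) = 79.924 dB


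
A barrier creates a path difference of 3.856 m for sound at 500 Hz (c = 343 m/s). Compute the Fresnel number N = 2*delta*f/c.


N = 2*delta*f/c = 2*delta/lambda, where lambda = c/f
lambda = 343 / 500 = 0.686 m
N = 2 * 3.856 / 0.686 = 11.242


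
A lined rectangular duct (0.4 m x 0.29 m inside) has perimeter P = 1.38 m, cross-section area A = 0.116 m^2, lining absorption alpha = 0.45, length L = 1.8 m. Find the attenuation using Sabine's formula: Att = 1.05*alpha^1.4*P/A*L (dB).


alpha^1.4 = 0.45^1.4 = 0.326962
Attenuation rate = 1.05 * alpha^1.4 * P / A
= 1.05 * 0.326962 * 1.38 / 0.116 = 4.08421 dB/m
Total Att = 4.08421 * 1.8 = 7.3516 dB


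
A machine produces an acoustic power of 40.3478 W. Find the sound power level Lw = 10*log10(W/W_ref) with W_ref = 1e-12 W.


W / W_ref = 40.3478 / 1e-12 = 4.03478e+13
Lw = 10 * log10(4.03478e+13) = 136.06 dB


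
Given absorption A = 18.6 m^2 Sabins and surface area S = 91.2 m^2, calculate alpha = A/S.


Absorption coefficient = absorbed power / incident power
alpha = A / S = 18.6 / 91.2 = 0.20395


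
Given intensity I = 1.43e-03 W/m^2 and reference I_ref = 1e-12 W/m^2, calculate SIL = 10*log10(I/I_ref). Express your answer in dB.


I / I_ref = 1.43e-03 / 1e-12 = 1.43e+09
SIL = 10 * log10(1.43e+09) = 91.553 dB


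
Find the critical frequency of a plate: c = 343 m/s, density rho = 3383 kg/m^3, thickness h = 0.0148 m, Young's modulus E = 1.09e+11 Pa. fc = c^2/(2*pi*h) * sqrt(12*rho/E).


12*rho/E = 12*3383/1.09e+11 = 3.7244e-07
sqrt(12*rho/E) = sqrt(3.7244e-07) = 0.000610279
c^2/(2*pi*h) = 343^2/(2*pi*0.0148) = 1.26516e+06
fc = 1.26516e+06 * 0.000610279 = 772.1 Hz


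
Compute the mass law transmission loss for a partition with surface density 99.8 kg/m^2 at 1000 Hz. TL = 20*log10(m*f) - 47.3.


m * f = 99.8 * 1000 = 99800
20*log10(99800) = 99.9826 dB
TL = 99.9826 - 47.3 = 52.683 dB


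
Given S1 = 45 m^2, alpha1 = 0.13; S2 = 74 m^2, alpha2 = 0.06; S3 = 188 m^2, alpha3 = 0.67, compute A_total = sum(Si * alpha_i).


45 * 0.13 = 5.85
74 * 0.06 = 4.44
188 * 0.67 = 125.96
A_total = 5.85 + 4.44 + 125.96 = 136.25 m^2


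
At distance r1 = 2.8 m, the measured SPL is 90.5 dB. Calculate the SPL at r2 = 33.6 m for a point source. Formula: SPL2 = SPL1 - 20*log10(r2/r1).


r2/r1 = 33.6/2.8 = 12
Correction = 20*log10(12) = 21.5836 dB
SPL2 = 90.5 - 21.5836 = 68.916 dB


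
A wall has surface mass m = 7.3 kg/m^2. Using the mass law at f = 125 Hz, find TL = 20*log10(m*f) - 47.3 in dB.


m * f = 7.3 * 125 = 912.5
20*log10(912.5) = 59.2047 dB
TL = 59.2047 - 47.3 = 11.905 dB


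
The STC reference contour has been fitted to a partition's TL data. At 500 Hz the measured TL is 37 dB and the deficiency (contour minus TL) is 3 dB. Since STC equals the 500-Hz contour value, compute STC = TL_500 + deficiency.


By ASTM E413, STC = value of the fitted reference contour at 500 Hz.
Contour value at 500 Hz = TL_500 + deficiency = 37 + 3 = 40
STC = 40


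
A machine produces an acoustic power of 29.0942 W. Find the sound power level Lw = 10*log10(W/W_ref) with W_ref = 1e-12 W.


W / W_ref = 29.0942 / 1e-12 = 2.90942e+13
Lw = 10 * log10(2.90942e+13) = 134.64 dB


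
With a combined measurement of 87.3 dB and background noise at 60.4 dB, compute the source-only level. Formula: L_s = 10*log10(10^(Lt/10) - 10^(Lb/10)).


10^(87.3/10) = 5.37032e+08
10^(60.4/10) = 1.09648e+06
Difference = 5.37032e+08 - 1.09648e+06 = 5.35936e+08
L_source = 10*log10(5.35936e+08) = 87.291 dB


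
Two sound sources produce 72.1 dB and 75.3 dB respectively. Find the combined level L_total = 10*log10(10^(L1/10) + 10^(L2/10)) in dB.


10^(72.1/10) = 1.62181e+07
10^(75.3/10) = 3.38844e+07
Sum = 1.62181e+07 + 3.38844e+07 = 5.01025e+07
L_total = 10*log10(5.01025e+07) = 76.999 dB


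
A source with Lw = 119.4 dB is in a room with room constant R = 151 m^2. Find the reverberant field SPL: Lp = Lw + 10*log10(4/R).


4/R = 4/151 = 0.0264901
Lp = 119.4 + 10*log10(0.0264901) = 103.63 dB


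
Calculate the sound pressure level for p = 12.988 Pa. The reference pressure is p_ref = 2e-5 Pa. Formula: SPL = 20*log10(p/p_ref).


p / p_ref = 12.988 / 2e-5 = 649400
SPL = 20 * log10(649400) = 116.25 dB


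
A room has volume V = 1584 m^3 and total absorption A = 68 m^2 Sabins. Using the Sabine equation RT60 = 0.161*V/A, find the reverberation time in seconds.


RT60 = 0.161 * 1584 / 68 = 3.7504 s


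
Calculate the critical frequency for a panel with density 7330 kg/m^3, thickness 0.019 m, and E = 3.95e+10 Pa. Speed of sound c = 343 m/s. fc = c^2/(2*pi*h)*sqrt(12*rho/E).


12*rho/E = 12*7330/3.95e+10 = 2.22684e-06
sqrt(12*rho/E) = sqrt(2.22684e-06) = 0.00149226
c^2/(2*pi*h) = 343^2/(2*pi*0.019) = 985496
fc = 985496 * 0.00149226 = 1470.6 Hz


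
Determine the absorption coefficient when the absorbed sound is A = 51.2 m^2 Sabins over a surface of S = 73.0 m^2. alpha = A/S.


Absorption coefficient = absorbed power / incident power
alpha = A / S = 51.2 / 73.0 = 0.70137


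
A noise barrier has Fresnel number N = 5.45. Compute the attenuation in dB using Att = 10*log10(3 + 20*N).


3 + 20*N = 3 + 20*5.45 = 112
Att = 10*log10(112) = 20.492 dB


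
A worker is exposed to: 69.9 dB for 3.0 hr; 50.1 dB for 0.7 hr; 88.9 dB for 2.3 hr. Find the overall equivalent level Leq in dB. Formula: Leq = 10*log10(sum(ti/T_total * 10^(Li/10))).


T_total = 3.0 + 0.7 + 2.3 = 6.0 hr
(3.0/6.0) * 10^(69.9/10) = 4.88619e+06
(0.7/6.0) * 10^(50.1/10) = 11938.4
(2.3/6.0) * 10^(88.9/10) = 2.97561e+08
Sum = 4.88619e+06 + 11938.4 + 2.97561e+08 = 3.02459e+08
Leq = 10*log10(3.02459e+08) = 84.807 dB


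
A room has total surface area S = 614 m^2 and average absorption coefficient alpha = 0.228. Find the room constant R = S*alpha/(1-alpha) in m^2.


R = 614 * 0.228 / (1 - 0.228) = 181.34 m^2


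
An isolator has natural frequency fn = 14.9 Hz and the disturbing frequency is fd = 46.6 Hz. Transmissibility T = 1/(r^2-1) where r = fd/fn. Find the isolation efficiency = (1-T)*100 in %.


r = 46.6 / 14.9 = 3.12752
r^2 - 1 = 3.12752^2 - 1 = 8.78138
T = 1/8.78138 = 0.113877
Efficiency = (1 - 0.113877)*100 = 88.612 %


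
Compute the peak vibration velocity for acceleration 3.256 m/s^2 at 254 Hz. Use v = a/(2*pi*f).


omega = 2*pi*f = 2*pi*254 = 1595.93 rad/s
v = a / omega = 3.256 / 1595.93 = 0.0020402 m/s


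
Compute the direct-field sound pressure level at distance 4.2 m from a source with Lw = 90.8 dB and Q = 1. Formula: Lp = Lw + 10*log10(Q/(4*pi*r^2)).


4*pi*r^2 = 4*pi*4.2^2 = 221.671 m^2
Q / (4*pi*r^2) = 1 / 221.671 = 0.00451119
Lp = 90.8 + 10*log10(0.00451119) = 67.343 dB


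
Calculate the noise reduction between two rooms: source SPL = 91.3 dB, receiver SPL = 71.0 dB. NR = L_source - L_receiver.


NR = L_source - L_receiver (difference between source and receiving room levels)
NR = 91.3 - 71.0 = 20.3 dB


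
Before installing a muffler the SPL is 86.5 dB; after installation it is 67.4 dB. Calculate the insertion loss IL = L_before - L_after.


Insertion loss = SPL without muffler - SPL with muffler
IL = 86.5 - 67.4 = 19.1 dB


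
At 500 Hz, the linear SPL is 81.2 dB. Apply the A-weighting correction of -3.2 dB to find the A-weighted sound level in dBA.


A-weighting table: 500 Hz -> -3.2 dB correction
SPL_A = SPL + correction = 81.2 + (-3.2) = 78 dBA


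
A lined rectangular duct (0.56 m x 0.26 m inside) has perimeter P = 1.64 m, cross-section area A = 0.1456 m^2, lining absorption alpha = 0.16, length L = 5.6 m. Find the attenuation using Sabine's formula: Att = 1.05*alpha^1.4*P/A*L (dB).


alpha^1.4 = 0.16^1.4 = 0.076872
Attenuation rate = 1.05 * alpha^1.4 * P / A
= 1.05 * 0.076872 * 1.64 / 0.1456 = 0.909159 dB/m
Total Att = 0.909159 * 5.6 = 5.0913 dB


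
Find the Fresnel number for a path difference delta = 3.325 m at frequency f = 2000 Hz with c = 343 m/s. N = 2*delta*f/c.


N = 2*delta*f/c = 2*delta/lambda, where lambda = c/f
lambda = 343 / 2000 = 0.1715 m
N = 2 * 3.325 / 0.1715 = 38.776


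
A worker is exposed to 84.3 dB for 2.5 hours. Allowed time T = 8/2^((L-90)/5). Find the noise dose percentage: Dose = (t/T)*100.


T_allowed = 8 / 2^((84.3 - 90)/5) = 17.6305 hr
Dose = 2.5 / 17.6305 * 100 = 14.18 %


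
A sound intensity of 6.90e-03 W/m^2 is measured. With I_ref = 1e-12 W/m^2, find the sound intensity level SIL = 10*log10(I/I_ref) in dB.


I / I_ref = 6.90e-03 / 1e-12 = 6.9e+09
SIL = 10 * log10(6.9e+09) = 98.388 dB


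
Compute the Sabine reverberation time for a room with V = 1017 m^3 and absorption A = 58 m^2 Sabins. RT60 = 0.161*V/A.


RT60 = 0.161 * 1017 / 58 = 2.8231 s


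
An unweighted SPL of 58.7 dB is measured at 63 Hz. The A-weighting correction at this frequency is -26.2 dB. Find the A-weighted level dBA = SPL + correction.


A-weighting table: 63 Hz -> -26.2 dB correction
SPL_A = SPL + correction = 58.7 + (-26.2) = 32.5 dBA


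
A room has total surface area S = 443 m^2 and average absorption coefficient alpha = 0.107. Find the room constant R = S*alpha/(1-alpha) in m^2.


R = 443 * 0.107 / (1 - 0.107) = 53.081 m^2


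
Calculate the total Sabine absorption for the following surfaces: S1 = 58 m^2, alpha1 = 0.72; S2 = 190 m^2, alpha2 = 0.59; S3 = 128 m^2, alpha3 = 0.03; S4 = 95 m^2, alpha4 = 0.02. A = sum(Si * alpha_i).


58 * 0.72 = 41.76
190 * 0.59 = 112.1
128 * 0.03 = 3.84
95 * 0.02 = 1.9
A_total = 41.76 + 112.1 + 3.84 + 1.9 = 159.6 m^2


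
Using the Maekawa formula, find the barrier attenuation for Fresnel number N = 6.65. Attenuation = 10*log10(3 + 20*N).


3 + 20*N = 3 + 20*6.65 = 136
Att = 10*log10(136) = 21.335 dB


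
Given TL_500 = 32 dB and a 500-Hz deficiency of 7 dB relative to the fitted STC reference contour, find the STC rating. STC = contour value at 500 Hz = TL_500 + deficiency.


By ASTM E413, STC = value of the fitted reference contour at 500 Hz.
Contour value at 500 Hz = TL_500 + deficiency = 32 + 7 = 39
STC = 39


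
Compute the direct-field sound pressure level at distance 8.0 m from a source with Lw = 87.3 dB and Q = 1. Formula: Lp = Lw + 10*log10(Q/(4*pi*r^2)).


4*pi*r^2 = 4*pi*8.0^2 = 804.248 m^2
Q / (4*pi*r^2) = 1 / 804.248 = 0.0012434
Lp = 87.3 + 10*log10(0.0012434) = 58.246 dB


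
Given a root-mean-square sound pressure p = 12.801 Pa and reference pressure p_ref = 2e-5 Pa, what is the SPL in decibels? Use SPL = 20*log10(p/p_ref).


p / p_ref = 12.801 / 2e-5 = 640050
SPL = 20 * log10(640050) = 116.12 dB


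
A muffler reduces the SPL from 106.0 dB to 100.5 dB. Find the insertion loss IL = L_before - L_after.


Insertion loss = SPL without muffler - SPL with muffler
IL = 106.0 - 100.5 = 5.5 dB


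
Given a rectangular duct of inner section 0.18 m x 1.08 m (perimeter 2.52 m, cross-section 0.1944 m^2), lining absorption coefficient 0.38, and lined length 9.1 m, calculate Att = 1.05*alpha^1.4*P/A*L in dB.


alpha^1.4 = 0.38^1.4 = 0.258046
Attenuation rate = 1.05 * alpha^1.4 * P / A
= 1.05 * 0.258046 * 2.52 / 0.1944 = 3.51229 dB/m
Total Att = 3.51229 * 9.1 = 31.962 dB


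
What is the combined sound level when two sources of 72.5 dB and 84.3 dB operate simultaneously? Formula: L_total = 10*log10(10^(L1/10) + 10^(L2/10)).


10^(72.5/10) = 1.77828e+07
10^(84.3/10) = 2.69153e+08
Sum = 1.77828e+07 + 2.69153e+08 = 2.86936e+08
L_total = 10*log10(2.86936e+08) = 84.578 dB


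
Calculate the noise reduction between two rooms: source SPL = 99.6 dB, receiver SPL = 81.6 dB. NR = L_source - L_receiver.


NR = L_source - L_receiver (difference between source and receiving room levels)
NR = 99.6 - 81.6 = 18 dB


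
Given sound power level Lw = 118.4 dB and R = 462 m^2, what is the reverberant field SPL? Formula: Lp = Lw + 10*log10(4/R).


4/R = 4/462 = 0.00865801
Lp = 118.4 + 10*log10(0.00865801) = 97.774 dB


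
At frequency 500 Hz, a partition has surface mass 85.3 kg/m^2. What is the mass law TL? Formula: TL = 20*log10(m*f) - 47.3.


m * f = 85.3 * 500 = 42650
20*log10(42650) = 92.5984 dB
TL = 92.5984 - 47.3 = 45.298 dB


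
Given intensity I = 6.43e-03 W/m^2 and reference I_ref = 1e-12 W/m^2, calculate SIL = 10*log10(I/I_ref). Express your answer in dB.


I / I_ref = 6.43e-03 / 1e-12 = 6.43e+09
SIL = 10 * log10(6.43e+09) = 98.082 dB


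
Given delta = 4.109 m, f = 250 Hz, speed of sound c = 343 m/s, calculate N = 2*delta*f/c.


N = 2*delta*f/c = 2*delta/lambda, where lambda = c/f
lambda = 343 / 250 = 1.372 m
N = 2 * 4.109 / 1.372 = 5.9898


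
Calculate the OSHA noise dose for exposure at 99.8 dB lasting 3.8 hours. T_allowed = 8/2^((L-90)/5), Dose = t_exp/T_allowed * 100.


T_allowed = 8 / 2^((99.8 - 90)/5) = 2.05623 hr
Dose = 3.8 / 2.05623 * 100 = 184.8 %


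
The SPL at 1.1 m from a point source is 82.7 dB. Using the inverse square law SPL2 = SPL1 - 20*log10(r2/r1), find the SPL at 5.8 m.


r2/r1 = 5.8/1.1 = 5.27273
Correction = 20*log10(5.27273) = 14.4407 dB
SPL2 = 82.7 - 14.4407 = 68.259 dB


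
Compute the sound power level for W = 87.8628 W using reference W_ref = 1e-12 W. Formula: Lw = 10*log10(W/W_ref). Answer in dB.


W / W_ref = 87.8628 / 1e-12 = 8.78628e+13
Lw = 10 * log10(8.78628e+13) = 139.44 dB


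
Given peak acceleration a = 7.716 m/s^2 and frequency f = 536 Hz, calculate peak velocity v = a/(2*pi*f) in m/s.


omega = 2*pi*f = 2*pi*536 = 3367.79 rad/s
v = a / omega = 7.716 / 3367.79 = 0.0022911 m/s


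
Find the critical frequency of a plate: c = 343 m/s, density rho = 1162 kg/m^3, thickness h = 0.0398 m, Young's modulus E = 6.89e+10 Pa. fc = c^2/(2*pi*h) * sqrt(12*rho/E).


12*rho/E = 12*1162/6.89e+10 = 2.0238e-07
sqrt(12*rho/E) = sqrt(2.0238e-07) = 0.000449867
c^2/(2*pi*h) = 343^2/(2*pi*0.0398) = 470463
fc = 470463 * 0.000449867 = 211.65 Hz


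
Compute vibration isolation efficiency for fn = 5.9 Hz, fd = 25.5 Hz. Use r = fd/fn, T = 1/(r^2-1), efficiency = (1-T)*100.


r = 25.5 / 5.9 = 4.32203
r^2 - 1 = 4.32203^2 - 1 = 17.6799
T = 1/17.6799 = 0.0565614
Efficiency = (1 - 0.0565614)*100 = 94.344 %


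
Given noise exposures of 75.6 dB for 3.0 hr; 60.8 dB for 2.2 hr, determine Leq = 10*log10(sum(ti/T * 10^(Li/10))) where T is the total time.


T_total = 3.0 + 2.2 = 5.2 hr
(3.0/5.2) * 10^(75.6/10) = 2.09468e+07
(2.2/5.2) * 10^(60.8/10) = 508650
Sum = 2.09468e+07 + 508650 = 2.14554e+07
Leq = 10*log10(2.14554e+07) = 73.315 dB


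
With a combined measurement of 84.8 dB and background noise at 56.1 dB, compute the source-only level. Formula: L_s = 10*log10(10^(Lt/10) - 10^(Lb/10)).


10^(84.8/10) = 3.01995e+08
10^(56.1/10) = 407380
Difference = 3.01995e+08 - 407380 = 3.01588e+08
L_source = 10*log10(3.01588e+08) = 84.794 dB


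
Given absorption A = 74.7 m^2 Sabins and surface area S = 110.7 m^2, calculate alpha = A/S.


Absorption coefficient = absorbed power / incident power
alpha = A / S = 74.7 / 110.7 = 0.6748


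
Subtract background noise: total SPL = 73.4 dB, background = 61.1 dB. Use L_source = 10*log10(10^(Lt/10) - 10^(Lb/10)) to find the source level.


10^(73.4/10) = 2.18776e+07
10^(61.1/10) = 1.28825e+06
Difference = 2.18776e+07 - 1.28825e+06 = 2.05894e+07
L_source = 10*log10(2.05894e+07) = 73.136 dB


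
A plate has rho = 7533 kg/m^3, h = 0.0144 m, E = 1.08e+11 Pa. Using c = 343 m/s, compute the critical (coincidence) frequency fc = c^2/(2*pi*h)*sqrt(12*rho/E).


12*rho/E = 12*7533/1.08e+11 = 8.37e-07
sqrt(12*rho/E) = sqrt(8.37e-07) = 0.000914877
c^2/(2*pi*h) = 343^2/(2*pi*0.0144) = 1.30031e+06
fc = 1.30031e+06 * 0.000914877 = 1189.6 Hz


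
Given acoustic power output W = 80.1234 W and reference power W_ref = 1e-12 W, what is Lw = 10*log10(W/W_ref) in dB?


W / W_ref = 80.1234 / 1e-12 = 8.01234e+13
Lw = 10 * log10(8.01234e+13) = 139.04 dB


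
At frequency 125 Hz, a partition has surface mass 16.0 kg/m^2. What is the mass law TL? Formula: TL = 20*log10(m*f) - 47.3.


m * f = 16.0 * 125 = 2000
20*log10(2000) = 66.0206 dB
TL = 66.0206 - 47.3 = 18.721 dB


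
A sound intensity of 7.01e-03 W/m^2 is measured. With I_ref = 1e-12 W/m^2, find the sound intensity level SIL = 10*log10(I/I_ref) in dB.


I / I_ref = 7.01e-03 / 1e-12 = 7.01e+09
SIL = 10 * log10(7.01e+09) = 98.457 dB


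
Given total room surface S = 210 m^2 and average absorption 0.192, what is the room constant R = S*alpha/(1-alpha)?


R = 210 * 0.192 / (1 - 0.192) = 49.901 m^2


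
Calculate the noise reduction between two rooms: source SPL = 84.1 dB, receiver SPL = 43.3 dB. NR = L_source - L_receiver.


NR = L_source - L_receiver (difference between source and receiving room levels)
NR = 84.1 - 43.3 = 40.8 dB


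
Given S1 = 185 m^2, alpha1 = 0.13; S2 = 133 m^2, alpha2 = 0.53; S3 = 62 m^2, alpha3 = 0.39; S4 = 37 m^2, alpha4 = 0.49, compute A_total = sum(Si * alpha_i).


185 * 0.13 = 24.05
133 * 0.53 = 70.49
62 * 0.39 = 24.18
37 * 0.49 = 18.13
A_total = 24.05 + 70.49 + 24.18 + 18.13 = 136.85 m^2


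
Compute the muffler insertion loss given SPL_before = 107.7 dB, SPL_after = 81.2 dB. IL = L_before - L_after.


Insertion loss = SPL without muffler - SPL with muffler
IL = 107.7 - 81.2 = 26.5 dB


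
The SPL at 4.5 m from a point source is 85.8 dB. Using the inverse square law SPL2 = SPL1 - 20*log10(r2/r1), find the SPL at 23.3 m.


r2/r1 = 23.3/4.5 = 5.17778
Correction = 20*log10(5.17778) = 14.2829 dB
SPL2 = 85.8 - 14.2829 = 71.517 dB


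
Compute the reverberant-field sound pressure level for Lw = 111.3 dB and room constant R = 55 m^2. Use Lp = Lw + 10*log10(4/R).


4/R = 4/55 = 0.0727273
Lp = 111.3 + 10*log10(0.0727273) = 99.917 dB


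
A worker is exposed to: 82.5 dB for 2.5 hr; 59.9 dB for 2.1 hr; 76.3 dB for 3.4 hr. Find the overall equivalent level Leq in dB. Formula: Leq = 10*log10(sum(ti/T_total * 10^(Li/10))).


T_total = 2.5 + 2.1 + 3.4 = 8.0 hr
(2.5/8.0) * 10^(82.5/10) = 5.55712e+07
(2.1/8.0) * 10^(59.9/10) = 256525
(3.4/8.0) * 10^(76.3/10) = 1.81296e+07
Sum = 5.55712e+07 + 256525 + 1.81296e+07 = 7.39573e+07
Leq = 10*log10(7.39573e+07) = 78.69 dB


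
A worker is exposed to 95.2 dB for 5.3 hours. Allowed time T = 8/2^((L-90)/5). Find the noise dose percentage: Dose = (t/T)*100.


T_allowed = 8 / 2^((95.2 - 90)/5) = 3.89062 hr
Dose = 5.3 / 3.89062 * 100 = 136.23 %


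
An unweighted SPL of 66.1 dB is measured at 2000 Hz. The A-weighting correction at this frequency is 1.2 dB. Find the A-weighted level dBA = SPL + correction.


A-weighting table: 2000 Hz -> 1.2 dB correction
SPL_A = SPL + correction = 66.1 + (1.2) = 67.3 dBA


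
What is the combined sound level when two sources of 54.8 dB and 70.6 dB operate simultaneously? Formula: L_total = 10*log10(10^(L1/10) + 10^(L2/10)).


10^(54.8/10) = 301995
10^(70.6/10) = 1.14815e+07
Sum = 301995 + 1.14815e+07 = 1.17835e+07
L_total = 10*log10(1.17835e+07) = 70.713 dB


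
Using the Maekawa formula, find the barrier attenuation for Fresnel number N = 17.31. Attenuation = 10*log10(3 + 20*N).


3 + 20*N = 3 + 20*17.31 = 349.2
Att = 10*log10(349.2) = 25.431 dB


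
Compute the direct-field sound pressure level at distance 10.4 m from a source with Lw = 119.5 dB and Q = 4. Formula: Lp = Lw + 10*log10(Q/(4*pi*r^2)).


4*pi*r^2 = 4*pi*10.4^2 = 1359.18 m^2
Q / (4*pi*r^2) = 4 / 1359.18 = 0.00294295
Lp = 119.5 + 10*log10(0.00294295) = 94.188 dB


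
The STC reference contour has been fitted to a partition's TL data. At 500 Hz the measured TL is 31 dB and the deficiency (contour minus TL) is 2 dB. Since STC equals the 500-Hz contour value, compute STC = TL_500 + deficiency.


By ASTM E413, STC = value of the fitted reference contour at 500 Hz.
Contour value at 500 Hz = TL_500 + deficiency = 31 + 2 = 33
STC = 33


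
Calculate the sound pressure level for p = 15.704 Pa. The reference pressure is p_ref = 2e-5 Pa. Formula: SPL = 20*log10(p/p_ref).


p / p_ref = 15.704 / 2e-5 = 785200
SPL = 20 * log10(785200) = 117.9 dB


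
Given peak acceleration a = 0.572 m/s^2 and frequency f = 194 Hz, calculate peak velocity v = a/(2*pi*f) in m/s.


omega = 2*pi*f = 2*pi*194 = 1218.94 rad/s
v = a / omega = 0.572 / 1218.94 = 0.00046926 m/s


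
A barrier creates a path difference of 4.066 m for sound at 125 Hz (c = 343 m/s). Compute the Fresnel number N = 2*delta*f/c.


N = 2*delta*f/c = 2*delta/lambda, where lambda = c/f
lambda = 343 / 125 = 2.744 m
N = 2 * 4.066 / 2.744 = 2.9636


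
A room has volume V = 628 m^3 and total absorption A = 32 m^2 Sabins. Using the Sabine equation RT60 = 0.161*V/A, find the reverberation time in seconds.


RT60 = 0.161 * 628 / 32 = 3.1596 s


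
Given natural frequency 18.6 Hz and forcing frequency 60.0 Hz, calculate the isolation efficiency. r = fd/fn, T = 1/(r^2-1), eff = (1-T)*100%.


r = 60.0 / 18.6 = 3.22581
r^2 - 1 = 3.22581^2 - 1 = 9.40585
T = 1/9.40585 = 0.106317
Efficiency = (1 - 0.106317)*100 = 89.368 %


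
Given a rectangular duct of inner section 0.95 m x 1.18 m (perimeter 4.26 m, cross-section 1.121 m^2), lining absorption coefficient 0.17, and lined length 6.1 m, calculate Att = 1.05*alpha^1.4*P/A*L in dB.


alpha^1.4 = 0.17^1.4 = 0.0836813
Attenuation rate = 1.05 * alpha^1.4 * P / A
= 1.05 * 0.0836813 * 4.26 / 1.121 = 0.333904 dB/m
Total Att = 0.333904 * 6.1 = 2.0368 dB


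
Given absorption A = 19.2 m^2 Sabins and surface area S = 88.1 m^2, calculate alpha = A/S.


Absorption coefficient = absorbed power / incident power
alpha = A / S = 19.2 / 88.1 = 0.21793


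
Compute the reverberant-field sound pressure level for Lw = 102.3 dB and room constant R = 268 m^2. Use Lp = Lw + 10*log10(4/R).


4/R = 4/268 = 0.0149254
Lp = 102.3 + 10*log10(0.0149254) = 84.039 dB


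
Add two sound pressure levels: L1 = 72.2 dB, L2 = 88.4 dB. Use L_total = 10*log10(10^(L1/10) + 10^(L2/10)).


10^(72.2/10) = 1.65959e+07
10^(88.4/10) = 6.91831e+08
Sum = 1.65959e+07 + 6.91831e+08 = 7.08427e+08
L_total = 10*log10(7.08427e+08) = 88.503 dB


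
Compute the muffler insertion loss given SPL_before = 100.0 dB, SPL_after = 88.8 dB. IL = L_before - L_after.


Insertion loss = SPL without muffler - SPL with muffler
IL = 100.0 - 88.8 = 11.2 dB


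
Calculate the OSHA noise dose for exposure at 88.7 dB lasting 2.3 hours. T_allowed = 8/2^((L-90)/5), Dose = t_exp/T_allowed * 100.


T_allowed = 8 / 2^((88.7 - 90)/5) = 9.57983 hr
Dose = 2.3 / 9.57983 * 100 = 24.009 %
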